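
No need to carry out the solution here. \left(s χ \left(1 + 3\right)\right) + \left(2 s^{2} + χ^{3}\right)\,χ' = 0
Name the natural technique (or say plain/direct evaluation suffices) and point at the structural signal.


Verdict: the exact-equation method — because the two cross partials coincide, the form is conservative as written — recover its potential in (s, χ).


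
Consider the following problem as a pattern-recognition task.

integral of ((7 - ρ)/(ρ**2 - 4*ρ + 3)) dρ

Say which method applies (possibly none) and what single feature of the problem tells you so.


Method: partial fractions — the bottom factors while the top stays lower-degree — split into simple fractions and integrate piece by piece.


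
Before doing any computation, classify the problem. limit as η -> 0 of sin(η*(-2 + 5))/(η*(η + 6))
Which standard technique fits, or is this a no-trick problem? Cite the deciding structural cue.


Method: l'Hôpital's rule (0/0) — the 0/0 form at 0 is the signature situation for l'Hôpital's rule. A first-order expansion at the point is an equally standard path; the rule packages it.


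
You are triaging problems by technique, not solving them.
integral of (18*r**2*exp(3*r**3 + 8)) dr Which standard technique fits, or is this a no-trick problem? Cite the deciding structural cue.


Technique: u-substitution — 18*r**2 matches the derivative of 3*r**3 + 8 up to a constant; with u = 3*r**3 + 8 the whole integrand folds into a function of u alone.


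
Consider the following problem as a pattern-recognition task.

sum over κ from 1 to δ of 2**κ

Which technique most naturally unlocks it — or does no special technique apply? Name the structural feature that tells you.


Technique: the geometric series formula — consecutive terms stand in a fixed index-free ratio — the geometric sum formula closes it.


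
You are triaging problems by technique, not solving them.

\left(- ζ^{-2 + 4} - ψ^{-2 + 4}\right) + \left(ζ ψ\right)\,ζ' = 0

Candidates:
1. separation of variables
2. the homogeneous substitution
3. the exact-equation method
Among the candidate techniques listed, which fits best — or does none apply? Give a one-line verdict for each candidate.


Best approach: the homogeneous substitution — the slope is degree-zero homogeneous: the ratio substitution v = ζ/ψ collapses it. Rearranged, this also fits the Bernoulli template directly; the homogeneous substitution reads the structure without the rearrangement.
- separation of variables: no algebra isolates the independent variable on one side and the unknown on the other.
- the homogeneous substitution: a fit — the right tool for this form.
- the exact-equation method — exactness fails on the nose — the mixed partials do not match.


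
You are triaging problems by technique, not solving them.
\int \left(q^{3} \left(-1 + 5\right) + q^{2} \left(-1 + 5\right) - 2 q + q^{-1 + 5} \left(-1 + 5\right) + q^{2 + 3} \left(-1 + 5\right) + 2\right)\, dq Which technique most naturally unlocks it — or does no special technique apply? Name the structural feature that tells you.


Diagnosis: no special technique — scan for structure and find none: constant multiples of powers of q, integrate directly.


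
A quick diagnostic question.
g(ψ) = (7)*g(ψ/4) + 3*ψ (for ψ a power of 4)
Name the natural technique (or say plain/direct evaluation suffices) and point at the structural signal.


Verdict: the master substitution — the recursive call is at index ψ/4 rather than a shift, a divide-and-conquer shape — substituting ψ = 4^m linearizes it.


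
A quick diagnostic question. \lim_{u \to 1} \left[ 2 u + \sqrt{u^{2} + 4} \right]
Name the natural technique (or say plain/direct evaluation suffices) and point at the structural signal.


Method: no special technique — nothing blocks direct substitution at 1: plug in and finish.


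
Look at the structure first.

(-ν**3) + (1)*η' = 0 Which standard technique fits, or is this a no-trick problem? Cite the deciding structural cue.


Verdict: no special technique — solved for the derivative, η never appears on the right — this is a direct integration in ν, not a differential-equations problem at heart.


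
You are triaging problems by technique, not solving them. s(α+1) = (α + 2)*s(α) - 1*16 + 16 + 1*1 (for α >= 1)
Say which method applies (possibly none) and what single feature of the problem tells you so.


Verdict: a summation factor — with the index-dependent coefficient α + 2, dividing by the cumulative product turns the left side into a pure difference.


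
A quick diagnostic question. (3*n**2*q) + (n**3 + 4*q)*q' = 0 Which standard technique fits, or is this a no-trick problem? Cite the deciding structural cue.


Verdict: the exact-equation method — check exactness first: here it holds (3*n**2*q, n**3 + 4*q have matching cross partials), so no integrating factor is needed.


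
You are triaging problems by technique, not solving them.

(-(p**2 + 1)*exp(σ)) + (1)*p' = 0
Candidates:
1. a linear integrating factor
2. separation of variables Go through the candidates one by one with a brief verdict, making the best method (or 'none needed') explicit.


Verdict: separation of variables — a product of single-variable factors, exp(σ) and p**2 + 1 — the textbook separable form.
- a linear integrating factor: the unknown enters nonlinearly (through a power, a denominator, or a transcendental function), which the linear integrating-factor recipe cannot absorb as-is — any repair would come from a preliminary substitution, not the factor.
- separation of variables: applicable, and directly so.


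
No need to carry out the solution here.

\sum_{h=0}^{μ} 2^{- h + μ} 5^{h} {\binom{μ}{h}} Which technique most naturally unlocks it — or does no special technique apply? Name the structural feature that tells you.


Diagnosis: the binomial theorem — binomial coefficients against complementary powers of 5 and 2: recognize the binomial expansion and resum.


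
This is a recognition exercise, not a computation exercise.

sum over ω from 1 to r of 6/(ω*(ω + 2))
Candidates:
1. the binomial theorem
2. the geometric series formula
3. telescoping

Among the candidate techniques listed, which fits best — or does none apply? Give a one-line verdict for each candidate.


Technique: telescoping — the summand 6/(ω*(ω + 2)) decomposes into fractions whose poles differ by an integer shift — the series collapses.
- the binomial theorem: there is no sum-raised-to-a-power identity hiding in these terms.
- the geometric series formula — the ratio of consecutive terms depends on the index.
- telescoping: applies; the problem has the shape this method handles.


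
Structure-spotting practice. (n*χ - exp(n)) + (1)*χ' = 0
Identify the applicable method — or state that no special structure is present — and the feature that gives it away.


Diagnosis: a linear integrating factor — the equation is linear in χ with coefficient n; multiplying by the integrating factor exp(∫n) makes the left side a perfect derivative.


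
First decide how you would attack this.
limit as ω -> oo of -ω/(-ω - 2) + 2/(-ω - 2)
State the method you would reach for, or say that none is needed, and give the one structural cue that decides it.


Best approach: dominant-term comparison — as ω grows, only the highest-degree terms matter — compare leading terms and read the limit off. As a single quotient, the ∞/∞ shape would yield to repeated differentiation as well — the growth comparison gets there in one look.


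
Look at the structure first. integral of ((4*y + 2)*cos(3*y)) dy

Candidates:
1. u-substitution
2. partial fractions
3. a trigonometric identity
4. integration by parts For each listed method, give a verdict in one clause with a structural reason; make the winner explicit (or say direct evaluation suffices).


Diagnosis: integration by parts — differentiate 4*y + 2, integrate cos(3*y): each pass lowers the polynomial degree, so parts terminates.
- u-substitution: no subexpression of the integrand pairs with its own derivative as a factor — individual terms may offer their own substitutions, but any change of variable covering the whole integral would have to be constructed from outside the expression.
- partial fractions: the expression is not a ratio of polynomials that decomposes further.
- a trigonometric identity: the trigonometric factor has no even power to reduce and no cross-frequency product to convert — the standard power-reduction and product-to-sum identities do not engage it.
- integration by parts: a fit — the right tool for this form.


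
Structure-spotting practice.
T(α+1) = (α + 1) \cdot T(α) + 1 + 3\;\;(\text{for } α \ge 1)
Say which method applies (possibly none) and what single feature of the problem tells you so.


Diagnosis: a summation factor — with the index-dependent coefficient α + 1, dividing by the cumulative product turns the left side into a pure difference.


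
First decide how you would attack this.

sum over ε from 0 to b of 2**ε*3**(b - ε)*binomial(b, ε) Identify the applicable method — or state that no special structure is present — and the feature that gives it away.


Technique: the binomial theorem — the binomial coefficients weight matched powers of 2 and 3, which is exactly the expansion of a binomial power.


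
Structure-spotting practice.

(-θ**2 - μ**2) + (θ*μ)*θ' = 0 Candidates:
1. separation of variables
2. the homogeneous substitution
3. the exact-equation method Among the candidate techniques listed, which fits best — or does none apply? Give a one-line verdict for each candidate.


Technique: the homogeneous substitution — the slope's numerator and denominator have matching total degree, so it depends only on θ/μ and the ratio substitution collapses it. This doubles as a Bernoulli equation in the unknown as written; the homogeneous route needs no setup at all.
- separation of variables — the two dependences are entangled, not a clean product of one-variable pieces.
- the homogeneous substitution — yes, a natural case for it.
- the exact-equation method — the cross partial derivatives disagree, so no single potential exists.


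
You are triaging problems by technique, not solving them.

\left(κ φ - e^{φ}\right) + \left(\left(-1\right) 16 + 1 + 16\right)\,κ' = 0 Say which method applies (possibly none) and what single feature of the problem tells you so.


Verdict: a linear integrating factor — κ enters only linearly with coefficient φ; multiply by exp of the integral of φ and the left side becomes one derivative.


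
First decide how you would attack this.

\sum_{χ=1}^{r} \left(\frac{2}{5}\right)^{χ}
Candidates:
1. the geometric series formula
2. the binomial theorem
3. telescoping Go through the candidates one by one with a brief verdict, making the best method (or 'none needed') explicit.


Diagnosis: the geometric series formula — check a ratio of consecutive terms: it is \frac{2}{5}, independent of the index, so the geometric formula closes the sum.
- the geometric series formula — a fit — the right tool for this form.
- the binomial theorem — there is no pair of bases whose matched powers would reassemble into a single binomial power.
- telescoping — computed from the summand as displayed, the partial sums build up without the pairwise collapse telescoping exploits.


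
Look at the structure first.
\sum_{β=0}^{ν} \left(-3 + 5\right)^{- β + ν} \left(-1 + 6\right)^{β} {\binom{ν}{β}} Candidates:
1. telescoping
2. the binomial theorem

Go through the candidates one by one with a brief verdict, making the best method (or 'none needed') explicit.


Verdict: the binomial theorem — binomial coefficients against complementary powers of 5 and (-3 + 5): recognize the binomial expansion and resum.
- telescoping — neither a shifted-difference shape nor integer-spaced poles are present.
- the binomial theorem — yes — fits the structure here.


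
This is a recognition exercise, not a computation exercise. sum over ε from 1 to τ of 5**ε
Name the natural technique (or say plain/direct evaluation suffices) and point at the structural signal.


Best approach: the geometric series formula — check a ratio of consecutive terms: it is 5, independent of the index, so the geometric formula closes the sum.


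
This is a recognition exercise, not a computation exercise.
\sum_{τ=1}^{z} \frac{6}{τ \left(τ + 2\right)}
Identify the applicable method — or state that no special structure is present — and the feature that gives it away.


Best approach: telescoping — integer-spaced poles in \frac{6}{τ \left(τ + 2\right)} are the telescoping signature in disguise.


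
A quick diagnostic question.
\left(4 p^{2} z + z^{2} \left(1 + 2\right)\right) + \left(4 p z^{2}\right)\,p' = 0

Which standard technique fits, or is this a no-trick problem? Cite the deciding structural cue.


Diagnosis: the exact-equation method — equality of cross partials is the green light — assemble the potential function term by term.


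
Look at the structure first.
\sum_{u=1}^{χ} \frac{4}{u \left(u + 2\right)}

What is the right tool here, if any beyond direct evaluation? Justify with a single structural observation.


Method: telescoping — the denominator's roots in \frac{4}{u \left(u + 2\right)} sit an integer apart: decomposition produces a self-cancelling chain.


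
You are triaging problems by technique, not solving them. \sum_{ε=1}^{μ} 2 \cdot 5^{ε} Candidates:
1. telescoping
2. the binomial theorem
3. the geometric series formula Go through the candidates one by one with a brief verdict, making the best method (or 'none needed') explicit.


Method: the geometric series formula — check a ratio of consecutive terms: it is 5, independent of the index, so the geometric formula closes the sum.
- telescoping — in the displayed form, no term reappears at a neighboring index to cancel against.
- the binomial theorem — the terms lack the binomial-coefficient-weighted complementary-power pattern of an expansion.
- the geometric series formula — yes — fits the structure here.


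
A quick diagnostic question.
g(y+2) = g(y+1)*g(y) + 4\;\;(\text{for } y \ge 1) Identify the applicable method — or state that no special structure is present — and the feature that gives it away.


Verdict: no special technique — the sequence value feeds back through itself nonlinearly — linear superposition fails, and every superposition-based closed form fails with it.


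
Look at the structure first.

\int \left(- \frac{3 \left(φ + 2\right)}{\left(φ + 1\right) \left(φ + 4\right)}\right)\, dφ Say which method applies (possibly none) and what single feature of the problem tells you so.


Diagnosis: partial fractions — a proper rational integrand whose denominator splits into simpler factors — decompose into partial fractions first.


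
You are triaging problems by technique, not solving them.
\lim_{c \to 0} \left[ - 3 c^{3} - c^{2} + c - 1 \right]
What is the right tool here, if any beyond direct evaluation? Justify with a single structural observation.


Diagnosis: no special technique — the expression is continuous at 0 — substitute and evaluate; no indeterminate form appears.


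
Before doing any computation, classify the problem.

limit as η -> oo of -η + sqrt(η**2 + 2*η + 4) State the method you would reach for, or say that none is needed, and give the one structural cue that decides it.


Best approach: conjugate multiplication — two divergent pieces with a minus sign between them and a radical in the mix: rationalize sqrt(η**2 + 2*η + 4) - η before any limit law applies.


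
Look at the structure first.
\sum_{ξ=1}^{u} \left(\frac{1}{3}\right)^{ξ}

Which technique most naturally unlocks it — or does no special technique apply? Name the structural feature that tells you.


Diagnosis: the geometric series formula — each summand is the previous one scaled by \frac{1}{3}; that constant multiplier is itself the geometric structure.


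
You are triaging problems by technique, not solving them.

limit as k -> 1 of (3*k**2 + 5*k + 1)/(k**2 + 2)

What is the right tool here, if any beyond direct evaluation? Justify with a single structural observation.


Method: no special technique — no vanishing denominator and no indeterminate clash at the point — evaluation is immediate.


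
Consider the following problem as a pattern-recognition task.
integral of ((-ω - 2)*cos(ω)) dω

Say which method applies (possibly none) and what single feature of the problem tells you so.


Diagnosis: integration by parts — a polynomial factor -ω - 2 multiplies cos(ω); differentiating -ω - 2 lowers its degree while cos(ω) integrates cleanly, so parts wins.


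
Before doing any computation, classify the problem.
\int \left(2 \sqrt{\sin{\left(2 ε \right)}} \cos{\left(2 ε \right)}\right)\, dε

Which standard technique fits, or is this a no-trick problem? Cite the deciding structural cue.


Verdict: u-substitution — collected, the integrand has one factor that is, up to a constant, the derivative of an inner expression the rest depends on — substitute for that inner expression.


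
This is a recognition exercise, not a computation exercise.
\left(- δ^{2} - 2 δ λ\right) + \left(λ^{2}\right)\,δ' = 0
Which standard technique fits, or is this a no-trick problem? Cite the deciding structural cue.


Verdict: the homogeneous substitution — the slope's numerator and denominator share total degree; set v = δ/λ and the equation drops to separable form. Rearranged, this also fits the Bernoulli template directly; the homogeneous substitution reads the structure without the rearrangement.


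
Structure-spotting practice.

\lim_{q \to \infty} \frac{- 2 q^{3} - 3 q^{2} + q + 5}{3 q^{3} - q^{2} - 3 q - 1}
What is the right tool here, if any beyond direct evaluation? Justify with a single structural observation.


Method: dominant-term comparison — divide through by the highest power of q; every lower-order term dies and the dominant terms decide the limit. As a single quotient, the ∞/∞ shape would yield to repeated differentiation as well — the growth comparison gets there in one look.


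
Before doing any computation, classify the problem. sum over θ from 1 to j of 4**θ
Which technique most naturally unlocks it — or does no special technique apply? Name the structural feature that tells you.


Method: the geometric series formula — each term is 4 times the previous one, so the geometric-series formula applies directly.


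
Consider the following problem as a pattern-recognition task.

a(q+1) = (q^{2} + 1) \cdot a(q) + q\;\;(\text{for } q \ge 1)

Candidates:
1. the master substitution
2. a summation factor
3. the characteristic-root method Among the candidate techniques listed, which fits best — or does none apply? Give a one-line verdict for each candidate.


Diagnosis: a summation factor — an index-dependent multiplier q^{2} + 1 rules out characteristic roots; a summation factor converts it to a pure difference.
- the master substitution: no fixed divisor shrinks the index between calls.
- a summation factor — applies; the problem has the shape this method handles.
- the characteristic-root method: the coefficients vary with the index, breaking the constant-coefficient structure the method needs.


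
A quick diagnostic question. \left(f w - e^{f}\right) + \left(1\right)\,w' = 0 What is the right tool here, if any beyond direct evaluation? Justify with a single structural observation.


Diagnosis: a linear integrating factor — linear in the unknown with genuine forcing: multiply through by the exponential of the integrated coefficient and the left side closes into one derivative.


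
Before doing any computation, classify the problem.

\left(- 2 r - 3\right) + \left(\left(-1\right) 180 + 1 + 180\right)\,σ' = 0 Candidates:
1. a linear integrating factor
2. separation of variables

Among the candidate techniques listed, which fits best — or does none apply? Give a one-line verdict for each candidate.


Best approach: no special technique — solved for the derivative, σ never appears on the right — this is a direct integration in r, not a differential-equations problem at heart.
- a linear integrating factor — the linear template holds only trivially here (the unknown is absent, so the coefficient is zero) — the method is not the natural label.
- separation of variables: any separation here is vacuous (nothing depends on the unknown); direct integration is the honest label.


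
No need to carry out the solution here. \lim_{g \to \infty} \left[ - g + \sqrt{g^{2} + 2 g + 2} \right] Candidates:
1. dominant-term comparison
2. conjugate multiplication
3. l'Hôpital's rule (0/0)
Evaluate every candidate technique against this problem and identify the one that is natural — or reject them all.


Verdict: conjugate multiplication — the difference \sqrt{g^{2} + 2 g + 2} - g is an ∞ − ∞ stalemate; its conjugate partner breaks the tie.
- dominant-term comparison — this limit is not decided by comparing polynomial growth at infinity.
- conjugate multiplication — applies; the problem has the shape this method handles.
- l'Hôpital's rule (0/0) — the expression is a difference driving to ∞ − ∞, not a 0/0 quotient — there is no ratio for the rule to differentiate.


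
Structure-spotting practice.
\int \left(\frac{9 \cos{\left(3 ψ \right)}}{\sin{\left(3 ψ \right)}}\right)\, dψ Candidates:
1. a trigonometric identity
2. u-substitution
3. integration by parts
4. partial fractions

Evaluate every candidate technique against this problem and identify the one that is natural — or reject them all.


Method: u-substitution — everything non-trivial happens through the inner expression \sin{\left(3 ψ \right)}, and its derivative accounts for the remaining factor up to a constant, so set u = \sin{\left(3 ψ \right)}.
- a trigonometric identity — there is no trigonometric structure whose rewriting would simplify the integrand.
- u-substitution — applicable, and directly so.
- integration by parts: there is no nonconstant-polynomial-times-kernel split with an exp, sine, cosine (degree-1 argument), or logarithm partner.
- partial fractions — the expression is not a ratio of polynomials that decomposes further.


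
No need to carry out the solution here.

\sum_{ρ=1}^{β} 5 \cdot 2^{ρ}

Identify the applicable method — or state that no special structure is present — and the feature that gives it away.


Technique: the geometric series formula — each summand is the previous one scaled by 2; that constant multiplier is itself the geometric structure.


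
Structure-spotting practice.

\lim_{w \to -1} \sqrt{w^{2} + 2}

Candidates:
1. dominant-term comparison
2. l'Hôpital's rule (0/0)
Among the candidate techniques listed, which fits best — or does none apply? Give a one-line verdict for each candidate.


Diagnosis: no special technique — the expression is continuous at the evaluation point — substitute directly; no indeterminate form appears.
- dominant-term comparison — this is not a rational comparison of growth rates at infinity.
- l'Hôpital's rule (0/0): substituting the point produces a determinate value, not a 0 over 0 clash.


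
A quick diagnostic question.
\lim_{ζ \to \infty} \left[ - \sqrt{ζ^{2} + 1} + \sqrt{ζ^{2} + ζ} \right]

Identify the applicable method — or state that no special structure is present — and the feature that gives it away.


Verdict: conjugate multiplication — divergence minus divergence hides a finite answer — expose it by pairing \sqrt{ζ^{2} + ζ} - \sqrt{ζ^{2} + 1} with its conjugate.


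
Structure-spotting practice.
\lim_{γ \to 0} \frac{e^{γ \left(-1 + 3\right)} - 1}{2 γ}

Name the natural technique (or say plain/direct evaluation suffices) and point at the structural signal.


Best approach: l'Hôpital's rule (0/0) — the 0/0 form at 0 is the signature situation for l'Hôpital's rule. A local series expansion at the point resolves it as well; the rule is the packaged version of that step.


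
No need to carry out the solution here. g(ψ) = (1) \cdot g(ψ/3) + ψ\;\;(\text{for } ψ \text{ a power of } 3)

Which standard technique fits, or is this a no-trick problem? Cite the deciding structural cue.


Technique: the master substitution — the argument shrinks by the factor 3, so measure the index on a logarithmic scale and the recursion becomes a shift.


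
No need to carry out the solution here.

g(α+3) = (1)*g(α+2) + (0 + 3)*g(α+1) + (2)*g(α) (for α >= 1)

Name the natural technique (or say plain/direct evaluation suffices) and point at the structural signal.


Verdict: the characteristic-root method — fixed numeric weights on consecutive terms and no forcing term added: the root method in its home territory.


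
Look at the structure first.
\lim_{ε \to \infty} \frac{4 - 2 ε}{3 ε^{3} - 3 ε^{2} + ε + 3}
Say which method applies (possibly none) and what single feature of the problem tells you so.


Technique: dominant-term comparison — as ε grows, only the highest-degree terms matter — compare leading terms and read the limit off. Viewed as a single quotient this is an ∞/∞ form — an at-infinity application of l'Hôpital's rule would also resolve it; comparing leading growth reads the answer without differentiating.


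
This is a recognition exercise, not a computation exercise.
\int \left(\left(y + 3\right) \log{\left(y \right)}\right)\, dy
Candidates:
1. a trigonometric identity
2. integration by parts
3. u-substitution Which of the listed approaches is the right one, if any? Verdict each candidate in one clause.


Technique: integration by parts — one parts step with u = \log{\left(y \right)} trades the logarithm for an algebraic integrand.
- a trigonometric identity — no sine or cosine appears, so there is nothing for a trigonometric identity to act on.
- integration by parts: applies; the problem has the shape this method handles.
- u-substitution: no subexpression of the integrand serves as a whole-integral substitution inner — individual terms may offer their own, but none carries its derivative as a factor of the full integrand; a working change of variable would have to be constructed from outside the expression.


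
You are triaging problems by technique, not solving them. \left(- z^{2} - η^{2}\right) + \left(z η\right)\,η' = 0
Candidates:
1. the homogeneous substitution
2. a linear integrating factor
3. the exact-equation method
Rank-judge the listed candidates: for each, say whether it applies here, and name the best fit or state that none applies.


Best approach: the homogeneous substitution — the slope is degree-zero homogeneous: the ratio substitution v = η/z collapses it. Rearranged, this also fits the Bernoulli template directly; the homogeneous substitution reads the structure without the rearrangement.
- the homogeneous substitution: yes, a natural case for it.
- a linear integrating factor — the unknown enters nonlinearly (through a power, a denominator, or a transcendental function), which the linear integrating-factor recipe cannot absorb as-is — any repair would come from a preliminary substitution, not the factor.
- the exact-equation method: the mixed partial derivatives differ, so the left side is not a total differential.


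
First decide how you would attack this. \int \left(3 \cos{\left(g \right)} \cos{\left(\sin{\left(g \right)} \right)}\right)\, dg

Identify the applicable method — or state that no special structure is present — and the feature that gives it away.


Technique: u-substitution — differentiating the inner expression \sin{\left(g \right)} produces the factor 3 \cos{\left(g \right)} up to a constant multiple, so substituting u = \sin{\left(g \right)} reduces everything to a one-variable integral in u.


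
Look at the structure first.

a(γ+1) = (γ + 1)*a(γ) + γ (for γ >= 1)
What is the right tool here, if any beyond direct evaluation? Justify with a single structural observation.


Method: a summation factor — first-order linear but the coefficient γ + 1 moves with the index — divide by the cumulative product and telescope.


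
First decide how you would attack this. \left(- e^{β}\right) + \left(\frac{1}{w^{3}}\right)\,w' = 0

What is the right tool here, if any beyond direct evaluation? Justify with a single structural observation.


Verdict: separation of variables — all dependence on the two variables factors apart, the defining separable shape. The cross-partial test also passes here (vacuously, each side single-variable); the potential-function route would work, separation is simply more immediate.


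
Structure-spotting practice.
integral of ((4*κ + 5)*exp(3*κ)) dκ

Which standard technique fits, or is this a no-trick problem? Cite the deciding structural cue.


Verdict: integration by parts — differentiate 4*κ + 5, integrate exp(3*κ): each pass lowers the polynomial degree, so parts terminates.


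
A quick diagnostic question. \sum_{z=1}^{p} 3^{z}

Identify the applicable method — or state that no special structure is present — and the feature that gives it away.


Method: the geometric series formula — check a ratio of consecutive terms: it is 3, independent of the index, so the geometric formula closes the sum.


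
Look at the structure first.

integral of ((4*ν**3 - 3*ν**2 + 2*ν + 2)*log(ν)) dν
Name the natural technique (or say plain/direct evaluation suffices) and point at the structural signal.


Diagnosis: integration by parts — the logarithm log(ν) wants to be differentiated, not integrated; parts makes that legal.


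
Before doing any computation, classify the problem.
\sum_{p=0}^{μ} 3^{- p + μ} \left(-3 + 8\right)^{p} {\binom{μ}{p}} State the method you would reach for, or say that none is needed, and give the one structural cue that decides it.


Verdict: the binomial theorem — the binomial coefficients weight matched powers of (-3 + 8) and 3, which is exactly the expansion of a binomial power.


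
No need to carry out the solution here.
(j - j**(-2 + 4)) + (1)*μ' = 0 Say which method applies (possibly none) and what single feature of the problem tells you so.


Best approach: no special technique — solved for the derivative, μ never appears on the right — this is a direct integration in j, not a differential-equations problem at heart.


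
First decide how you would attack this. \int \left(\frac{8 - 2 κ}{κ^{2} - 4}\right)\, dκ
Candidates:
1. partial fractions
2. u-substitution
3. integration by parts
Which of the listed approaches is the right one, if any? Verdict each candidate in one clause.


Diagnosis: partial fractions — break κ^{2} - 4 into its roots and the integral splits into logarithm-sized bites.
- partial fractions: yes — fits the structure here.
- u-substitution — no subexpression of the integrand serves as a whole-integral substitution inner — individual terms may offer their own, but none carries its derivative as a factor of the full integrand; a working change of variable would have to be constructed from outside the expression.
- integration by parts — the nonconstant-polynomial-times-standard-kernel pattern (an exp, sine, cosine, or logarithm partner) is absent.


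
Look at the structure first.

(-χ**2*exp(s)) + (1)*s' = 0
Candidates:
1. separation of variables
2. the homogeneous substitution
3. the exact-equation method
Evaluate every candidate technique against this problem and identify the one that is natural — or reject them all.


Technique: separation of variables — the slope splits multiplicatively: χ**2 carrying all χ-dependence times exp(s) carrying all s-dependence — separate and integrate.
- separation of variables: a fit — the right tool for this form.
- the homogeneous substitution: the ratio of the variables does not determine the slope.
- the exact-equation method — no potential function has this form as its differential, as written.


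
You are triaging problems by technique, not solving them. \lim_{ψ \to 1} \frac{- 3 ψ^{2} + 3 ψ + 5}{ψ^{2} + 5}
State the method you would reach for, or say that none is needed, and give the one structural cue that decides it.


Diagnosis: no special technique — no denominator vanishes and nothing blows up at 1: direct substitution is the whole computation.


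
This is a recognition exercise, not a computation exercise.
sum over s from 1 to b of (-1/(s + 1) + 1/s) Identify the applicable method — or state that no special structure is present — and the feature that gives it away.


Verdict: telescoping — consecutive terms evaluate one function at adjacent indices (1/s is its current value): one term's tail is the next term's head, so the chain collapses.


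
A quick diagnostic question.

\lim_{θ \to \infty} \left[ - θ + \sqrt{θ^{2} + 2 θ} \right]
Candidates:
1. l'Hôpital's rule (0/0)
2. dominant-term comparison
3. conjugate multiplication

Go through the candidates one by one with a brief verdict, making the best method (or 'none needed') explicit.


Verdict: conjugate multiplication — the difference \sqrt{θ^{2} + 2 θ} - θ is an ∞ − ∞ stalemate; its conjugate partner breaks the tie.
- l'Hôpital's rule (0/0) — substitution produces ∞ − ∞ rather than a vanishing quotient; the rule needs a 0/0 ratio to act on.
- dominant-term comparison — no ranking of term growth rates resolves the limit here.
- conjugate multiplication: applies; the problem has the shape this method handles.


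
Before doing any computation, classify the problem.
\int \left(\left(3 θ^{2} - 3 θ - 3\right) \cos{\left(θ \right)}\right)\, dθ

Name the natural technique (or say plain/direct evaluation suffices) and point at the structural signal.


Technique: integration by parts — differentiate 3 θ^{2} - 3 θ - 3, integrate \cos{\left(θ \right)}: each pass lowers the polynomial degree, so parts terminates.


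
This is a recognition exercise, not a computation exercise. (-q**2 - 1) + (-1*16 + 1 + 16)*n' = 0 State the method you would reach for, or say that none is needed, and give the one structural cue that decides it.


Method: no special technique — solved for the derivative, n never appears on the right — this is a direct integration in q, not a differential-equations problem at heart.


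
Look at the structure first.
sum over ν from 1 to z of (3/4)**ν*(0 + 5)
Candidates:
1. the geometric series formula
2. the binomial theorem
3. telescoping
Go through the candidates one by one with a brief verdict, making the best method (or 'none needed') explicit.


Diagnosis: the geometric series formula — term-over-term division gives 3/4 every time — index-free ratio, geometric sum formula applies.
- the geometric series formula — applies; the problem has the shape this method handles.
- the binomial theorem: the summand does not match any term pattern of an expanded binomial power.
- telescoping: the terms as presented offer no neighboring cancellation — a telescoping rewrite may exist, but the displayed structure does not hand one over.


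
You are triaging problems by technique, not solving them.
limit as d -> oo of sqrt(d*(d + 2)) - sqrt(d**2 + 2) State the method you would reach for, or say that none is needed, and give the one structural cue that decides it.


Method: conjugate multiplication — two divergent pieces with a minus sign between them and a radical in the mix: rationalize sqrt(d*(d + 2)) - sqrt(d**2 + 2) before any limit law applies.


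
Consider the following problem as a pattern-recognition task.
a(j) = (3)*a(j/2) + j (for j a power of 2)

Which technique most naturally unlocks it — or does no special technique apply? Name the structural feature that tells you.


Method: the master substitution — the recursive call is at index j/2 rather than a shift, a divide-and-conquer shape — substituting j = 2^m linearizes it.


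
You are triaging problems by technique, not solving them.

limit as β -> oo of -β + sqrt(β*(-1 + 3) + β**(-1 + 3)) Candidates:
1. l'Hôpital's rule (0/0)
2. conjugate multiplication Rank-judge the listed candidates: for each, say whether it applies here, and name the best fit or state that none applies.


Best approach: conjugate multiplication — the ∞ − ∞ radical form is the exact trigger for the conjugate maneuver.
- l'Hôpital's rule (0/0) — no quotient structure at all: the clash is ∞ minus ∞, which rationalizing converts into a tractable ratio.
- conjugate multiplication — a fit — the right tool for this form.


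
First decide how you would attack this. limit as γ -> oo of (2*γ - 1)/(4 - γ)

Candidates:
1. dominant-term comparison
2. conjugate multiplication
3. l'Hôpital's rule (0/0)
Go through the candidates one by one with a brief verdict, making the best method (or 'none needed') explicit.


Best approach: dominant-term comparison — divide through by the highest power of γ; every lower-order term dies and the dominant terms decide the limit.
- dominant-term comparison — yes — fits the structure here.
- conjugate multiplication — no divergent radical difference is present for a conjugate pair to cancel.
- l'Hôpital's rule (0/0) — as a single quotient the expression runs to ∞/∞ at the limit point — an at-infinity form of the rule would apply, though the leading-growth comparison is the direct reading.


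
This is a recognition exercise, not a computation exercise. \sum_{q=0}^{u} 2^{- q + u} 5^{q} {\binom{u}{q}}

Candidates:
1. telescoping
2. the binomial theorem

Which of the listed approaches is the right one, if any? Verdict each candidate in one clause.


Technique: the binomial theorem — binomial coefficients against complementary powers of 5 and 2: recognize the binomial expansion and resum.
- telescoping: neither a shifted-difference shape nor integer-spaced poles are present.
- the binomial theorem — applicable, and directly so.


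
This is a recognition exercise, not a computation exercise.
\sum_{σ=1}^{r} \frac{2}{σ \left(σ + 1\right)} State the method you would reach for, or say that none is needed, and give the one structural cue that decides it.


Technique: telescoping — \frac{2}{σ \left(σ + 1\right)} decomposes into shift-paired simple fractions; the series telescopes to finitely many boundary pieces.


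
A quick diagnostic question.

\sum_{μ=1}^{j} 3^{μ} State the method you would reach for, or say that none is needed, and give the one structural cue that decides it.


Best approach: the geometric series formula — the ratio of consecutive terms is the constant 3, independent of the index — a geometric sum.


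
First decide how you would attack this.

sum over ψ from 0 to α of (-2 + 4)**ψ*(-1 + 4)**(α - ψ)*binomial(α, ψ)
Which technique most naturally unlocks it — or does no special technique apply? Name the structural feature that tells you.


Best approach: the binomial theorem — the binomial coefficients weight matched powers of (-2 + 4) and (-1 + 4), which is exactly the expansion of a binomial power.


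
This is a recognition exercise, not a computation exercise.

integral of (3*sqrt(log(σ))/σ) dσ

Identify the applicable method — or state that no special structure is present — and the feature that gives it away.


Best approach: u-substitution — the only nontrivial dependence routes through log(σ), whose derivative supplies the leftover factor up to a constant multiple — u = log(σ) flattens it.


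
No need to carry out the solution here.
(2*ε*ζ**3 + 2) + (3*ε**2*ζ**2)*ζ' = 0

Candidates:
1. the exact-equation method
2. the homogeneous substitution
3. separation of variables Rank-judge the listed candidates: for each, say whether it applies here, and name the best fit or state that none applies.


Technique: the exact-equation method — checking ∂/∂ζ of 2*ε*ζ**3 + 2 against ∂/∂ε of 3*ε**2*ζ**2: they match — the equation is exact as it stands.
- the exact-equation method: applies; the problem has the shape this method handles.
- the homogeneous substitution: the slope changes under joint rescaling, failing the degree-zero test.
- separation of variables — no division isolates the independent variable from the unknown.
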